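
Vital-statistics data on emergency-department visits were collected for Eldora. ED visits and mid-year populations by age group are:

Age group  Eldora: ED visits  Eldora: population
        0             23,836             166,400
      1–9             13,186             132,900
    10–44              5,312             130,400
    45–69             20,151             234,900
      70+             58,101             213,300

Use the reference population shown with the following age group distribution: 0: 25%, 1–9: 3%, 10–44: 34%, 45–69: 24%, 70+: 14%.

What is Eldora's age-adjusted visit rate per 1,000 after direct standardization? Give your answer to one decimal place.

111.4

Age-specific rates per 1,000 for Eldora: 143.245, 99.217, 40.736, 85.785, 272.391.
Standard weights: 0.25, 0.03, 0.34, 0.24, 0.14.
Standardized rate: 0.2500×143.245 + 0.0300×99.217 + 0.3400×40.736 + 0.2400×85.785 + 0.1400×272.391 = 111.3614 per 1,000.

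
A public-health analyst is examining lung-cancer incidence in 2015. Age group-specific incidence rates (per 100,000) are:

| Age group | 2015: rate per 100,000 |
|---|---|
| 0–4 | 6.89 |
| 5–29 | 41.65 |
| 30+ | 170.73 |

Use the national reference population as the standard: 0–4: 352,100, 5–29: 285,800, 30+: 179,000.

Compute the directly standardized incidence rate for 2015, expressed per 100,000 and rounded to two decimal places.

Standard total = 816,900; weights = 0.4310, 0.3499, 0.2191.
Standardized rate: 0.4310×6.89 + 0.3499×41.65 + 0.2191×170.73 = 54.9519 per 100,000.

54.95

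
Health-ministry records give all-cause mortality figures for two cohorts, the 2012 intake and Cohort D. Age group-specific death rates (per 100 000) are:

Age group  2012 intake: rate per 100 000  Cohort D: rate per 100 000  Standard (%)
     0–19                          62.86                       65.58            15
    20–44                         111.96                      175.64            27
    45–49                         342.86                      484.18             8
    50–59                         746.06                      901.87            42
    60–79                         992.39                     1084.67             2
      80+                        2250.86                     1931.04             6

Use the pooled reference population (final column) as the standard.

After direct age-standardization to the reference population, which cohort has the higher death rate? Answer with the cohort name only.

Standard weights: 0.15, 0.27, 0.08, 0.42, 0.02, 0.06.
The 2012 intake: 0.1500×62.86 + 0.2700×111.96 + 0.0800×342.86 + 0.4200×746.06 + 0.0200×992.39 + 0.0600×2250.86 = 535.3316 per 100 000.
Cohort D: 0.1500×65.58 + 0.2700×175.64 + 0.0800×484.18 + 0.4200×901.87 + 0.0200×1084.67 + 0.0600×1931.04 = 612.3354 per 100 000.

Cohort D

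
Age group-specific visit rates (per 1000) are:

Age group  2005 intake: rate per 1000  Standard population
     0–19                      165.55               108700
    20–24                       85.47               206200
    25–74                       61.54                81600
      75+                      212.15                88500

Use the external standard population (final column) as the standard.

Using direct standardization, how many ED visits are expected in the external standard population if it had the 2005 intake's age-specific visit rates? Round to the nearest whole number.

Expected ED visits = Σ (standard pop × age-specific rate ÷ 1000)
= 108700×165.55/1000 + 206200×85.47/1000 + 81600×61.54/1000 + 88500×212.15/1000
= 17995.28 + 17623.91 + 5021.66 + 18775.28 = 59416.14.

59416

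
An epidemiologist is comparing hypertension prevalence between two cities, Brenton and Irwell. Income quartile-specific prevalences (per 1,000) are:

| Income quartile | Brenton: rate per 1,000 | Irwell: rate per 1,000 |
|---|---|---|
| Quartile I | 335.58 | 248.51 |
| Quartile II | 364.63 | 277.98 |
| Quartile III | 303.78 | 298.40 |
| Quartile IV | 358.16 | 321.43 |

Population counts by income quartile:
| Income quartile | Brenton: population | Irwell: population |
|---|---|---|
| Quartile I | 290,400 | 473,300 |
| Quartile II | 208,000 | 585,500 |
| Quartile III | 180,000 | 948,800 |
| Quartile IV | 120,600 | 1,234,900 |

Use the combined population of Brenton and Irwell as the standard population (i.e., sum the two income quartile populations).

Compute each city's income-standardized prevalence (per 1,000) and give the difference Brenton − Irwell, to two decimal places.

Combined standard total = 4,041,500; weights = 0.1890, 0.1963, 0.2793, 0.3354.
Brenton: 0.1890×335.58 + 0.1963×364.63 + 0.2793×303.78 + 0.3354×358.16 = 339.9750 per 1,000.
Irwell: 0.1890×248.51 + 0.1963×277.98 + 0.2793×298.40 + 0.3354×321.43 = 292.6875 per 1,000.
Difference = 339.9750 − 292.6875 = 47.2875.

47.29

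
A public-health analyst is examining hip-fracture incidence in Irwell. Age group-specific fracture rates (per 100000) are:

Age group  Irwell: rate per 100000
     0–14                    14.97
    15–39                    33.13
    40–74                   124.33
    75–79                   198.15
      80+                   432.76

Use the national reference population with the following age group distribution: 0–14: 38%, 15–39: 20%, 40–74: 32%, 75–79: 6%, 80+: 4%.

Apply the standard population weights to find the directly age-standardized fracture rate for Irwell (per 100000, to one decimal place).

81.3

Standard weights: 0.38, 0.20, 0.32, 0.06, 0.04.
Standardized rate: 0.3800×14.97 + 0.2000×33.13 + 0.3200×124.33 + 0.0600×198.15 + 0.0400×432.76 = 81.2996 per 100000.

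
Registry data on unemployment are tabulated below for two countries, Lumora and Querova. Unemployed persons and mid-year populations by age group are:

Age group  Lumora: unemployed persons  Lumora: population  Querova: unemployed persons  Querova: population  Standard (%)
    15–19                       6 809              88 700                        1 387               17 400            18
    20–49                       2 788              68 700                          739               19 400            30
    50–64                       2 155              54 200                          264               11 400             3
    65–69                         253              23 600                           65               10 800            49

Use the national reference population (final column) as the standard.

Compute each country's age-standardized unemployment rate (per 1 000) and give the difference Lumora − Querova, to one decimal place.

Age-specific rates per 1 000 for Lumora: 76.764, 40.582, 39.760, 10.720.
For Querova: 79.713, 38.093, 23.158, 6.019.
Standard weights: 0.18, 0.30, 0.03, 0.49.
Lumora: 0.1800×76.764 + 0.3000×40.582 + 0.0300×39.760 + 0.4900×10.720 = 32.4380 per 1 000.
Querova: 0.1800×79.713 + 0.3000×38.093 + 0.0300×23.158 + 0.4900×6.019 = 29.4199 per 1 000.
Difference = 32.4380 − 29.4199 = 3.0181.

3.0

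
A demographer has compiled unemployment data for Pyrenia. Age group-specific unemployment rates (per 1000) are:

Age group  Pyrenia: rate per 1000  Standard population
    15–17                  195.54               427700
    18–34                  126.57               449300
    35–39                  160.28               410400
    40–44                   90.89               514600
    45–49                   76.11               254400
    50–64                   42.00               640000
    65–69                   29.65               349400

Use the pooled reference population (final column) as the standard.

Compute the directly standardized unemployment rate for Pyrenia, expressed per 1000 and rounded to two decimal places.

101.67

Standard total = 3045800; weights = 0.1404, 0.1475, 0.1347, 0.1690, 0.0835, 0.2101, 0.1147.
Standardized rate: 0.1404×195.54 + 0.1475×126.57 + 0.1347×160.28 + 0.1690×90.89 + 0.0835×76.11 + 0.2101×42.00 + 0.1147×29.65 = 101.6657 per 1000.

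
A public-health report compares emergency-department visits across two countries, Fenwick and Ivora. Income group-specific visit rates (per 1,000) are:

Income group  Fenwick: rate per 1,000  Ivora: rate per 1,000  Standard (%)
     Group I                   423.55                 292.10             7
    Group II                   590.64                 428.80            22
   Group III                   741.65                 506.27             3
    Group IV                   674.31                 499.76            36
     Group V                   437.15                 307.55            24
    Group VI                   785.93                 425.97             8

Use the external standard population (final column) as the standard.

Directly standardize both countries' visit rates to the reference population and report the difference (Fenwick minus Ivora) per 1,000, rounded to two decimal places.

174.61

Standard weights: 0.07, 0.22, 0.03, 0.36, 0.24, 0.08.
Fenwick: 0.0700×423.55 + 0.2200×590.64 + 0.0300×741.65 + 0.3600×674.31 + 0.2400×437.15 + 0.0800×785.93 = 592.3808 per 1,000.
Ivora: 0.0700×292.10 + 0.2200×428.80 + 0.0300×506.27 + 0.3600×499.76 + 0.2400×307.55 + 0.0800×425.97 = 417.7743 per 1,000.
Difference = 592.3808 − 417.7743 = 174.6065.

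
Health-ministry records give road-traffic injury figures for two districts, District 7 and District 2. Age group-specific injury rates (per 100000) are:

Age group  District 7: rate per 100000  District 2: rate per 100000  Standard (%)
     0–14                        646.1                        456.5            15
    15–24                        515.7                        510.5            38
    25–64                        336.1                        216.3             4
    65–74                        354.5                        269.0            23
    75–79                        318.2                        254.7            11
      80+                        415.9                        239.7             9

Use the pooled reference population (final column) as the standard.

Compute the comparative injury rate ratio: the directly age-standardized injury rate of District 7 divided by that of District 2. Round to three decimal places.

1.203

Standard weights: 0.15, 0.38, 0.04, 0.23, 0.11, 0.09.
District 7: 0.1500×646.1 + 0.3800×515.7 + 0.0400×336.1 + 0.2300×354.5 + 0.1100×318.2 + 0.0900×415.9 = 460.2930 per 100000.
District 2: 0.1500×456.5 + 0.3800×510.5 + 0.0400×216.3 + 0.2300×269.0 + 0.1100×254.7 + 0.0900×239.7 = 382.5770 per 100000.
Ratio = 460.2930 ÷ 382.5770 = 1.20314.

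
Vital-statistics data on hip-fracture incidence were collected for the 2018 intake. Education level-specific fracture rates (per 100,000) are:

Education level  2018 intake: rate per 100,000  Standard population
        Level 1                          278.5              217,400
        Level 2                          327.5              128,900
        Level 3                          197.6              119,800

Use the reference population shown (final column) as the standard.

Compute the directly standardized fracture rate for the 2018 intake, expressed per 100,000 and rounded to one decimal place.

Standard total = 466,100; weights = 0.4664, 0.2766, 0.2570.
Standardized rate: 0.4664×278.5 + 0.2766×327.5 + 0.2570×197.6 = 271.2575 per 100,000.

271.3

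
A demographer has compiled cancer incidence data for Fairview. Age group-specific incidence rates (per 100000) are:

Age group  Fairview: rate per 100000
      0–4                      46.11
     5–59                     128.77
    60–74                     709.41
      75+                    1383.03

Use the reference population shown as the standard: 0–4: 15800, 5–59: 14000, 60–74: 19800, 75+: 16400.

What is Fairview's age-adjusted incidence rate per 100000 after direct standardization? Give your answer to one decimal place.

594.8

Standard total = 66000; weights = 0.2394, 0.2121, 0.3000, 0.2485.
Standardized rate: 0.2394×46.11 + 0.2121×128.77 + 0.3000×709.41 + 0.2485×1383.03 = 594.8383 per 100000.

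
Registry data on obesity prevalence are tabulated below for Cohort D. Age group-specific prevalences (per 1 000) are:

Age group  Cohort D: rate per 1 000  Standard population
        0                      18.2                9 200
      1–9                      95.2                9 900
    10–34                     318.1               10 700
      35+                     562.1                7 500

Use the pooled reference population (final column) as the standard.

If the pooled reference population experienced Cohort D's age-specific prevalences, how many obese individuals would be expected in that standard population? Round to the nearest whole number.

Expected obese individuals = Σ (standard pop × age-specific rate ÷ 1 000)
= 9 200×18.2/1 000 + 9 900×95.2/1 000 + 10 700×318.1/1 000 + 7 500×562.1/1 000
= 167.44 + 942.48 + 3403.67 + 4215.75 = 8729.34.

8729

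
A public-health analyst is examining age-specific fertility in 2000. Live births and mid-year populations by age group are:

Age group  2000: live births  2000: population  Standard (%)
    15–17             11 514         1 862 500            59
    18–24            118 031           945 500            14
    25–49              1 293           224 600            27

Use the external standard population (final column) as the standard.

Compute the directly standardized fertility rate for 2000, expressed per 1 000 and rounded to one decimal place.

Age-specific rates per 1 000 for 2000: 6.182, 124.834, 5.757.
Standard weights: 0.59, 0.14, 0.27.
Standardized rate: 0.5900×6.182 + 0.1400×124.834 + 0.2700×5.757 = 22.6786 per 1 000.

22.7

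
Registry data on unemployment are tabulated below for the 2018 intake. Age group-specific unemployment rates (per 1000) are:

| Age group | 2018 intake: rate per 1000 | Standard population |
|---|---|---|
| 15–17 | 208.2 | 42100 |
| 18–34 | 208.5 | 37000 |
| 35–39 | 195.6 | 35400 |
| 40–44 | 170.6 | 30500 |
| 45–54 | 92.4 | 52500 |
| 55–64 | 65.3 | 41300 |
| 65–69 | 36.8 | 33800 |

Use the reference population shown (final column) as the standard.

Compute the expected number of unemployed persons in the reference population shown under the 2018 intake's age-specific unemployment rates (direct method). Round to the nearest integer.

Expected unemployed persons = Σ (standard pop × age-specific rate ÷ 1000)
= 42100×208.2/1000 + 37000×208.5/1000 + 35400×195.6/1000 + 30500×170.6/1000 + 52500×92.4/1000 + 41300×65.3/1000 + 33800×36.8/1000
= 8765.22 + 7714.50 + 6924.24 + 5203.30 + 4851.00 + 2696.89 + 1243.84 = 37398.99.

37399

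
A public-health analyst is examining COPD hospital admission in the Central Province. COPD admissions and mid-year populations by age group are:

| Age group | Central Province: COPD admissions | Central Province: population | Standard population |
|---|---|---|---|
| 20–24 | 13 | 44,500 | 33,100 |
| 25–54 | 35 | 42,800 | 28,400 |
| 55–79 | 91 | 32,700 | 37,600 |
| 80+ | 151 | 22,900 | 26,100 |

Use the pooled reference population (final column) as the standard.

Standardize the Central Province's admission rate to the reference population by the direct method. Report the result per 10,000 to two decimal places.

Age-specific rates per 10,000 for the Central Province: 2.92, 8.18, 27.83, 65.94.
Standard total = 125,200; weights = 0.2644, 0.2268, 0.3003, 0.2085.
Standardized rate: 0.2644×2.92 + 0.2268×8.18 + 0.3003×27.83 + 0.2085×65.94 = 24.7309 per 10,000.

24.73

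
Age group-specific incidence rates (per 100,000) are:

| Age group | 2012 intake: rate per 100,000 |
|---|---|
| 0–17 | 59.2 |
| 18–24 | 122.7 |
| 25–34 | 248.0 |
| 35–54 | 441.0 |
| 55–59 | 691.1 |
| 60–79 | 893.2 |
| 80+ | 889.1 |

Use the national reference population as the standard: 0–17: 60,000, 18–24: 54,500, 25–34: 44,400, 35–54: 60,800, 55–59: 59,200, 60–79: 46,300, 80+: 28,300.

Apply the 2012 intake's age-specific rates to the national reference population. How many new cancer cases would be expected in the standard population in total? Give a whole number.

Expected new cancer cases = Σ (standard pop × age-specific rate ÷ 100,000)
= 60,000×59.2/100,000 + 54,500×122.7/100,000 + 44,400×248.0/100,000 + 60,800×441.0/100,000 + 59,200×691.1/100,000 + 46,300×893.2/100,000 + 28,300×889.1/100,000
= 35.52 + 66.87 + 110.11 + 268.13 + 409.13 + 413.55 + 251.62 = 1554.93.

1555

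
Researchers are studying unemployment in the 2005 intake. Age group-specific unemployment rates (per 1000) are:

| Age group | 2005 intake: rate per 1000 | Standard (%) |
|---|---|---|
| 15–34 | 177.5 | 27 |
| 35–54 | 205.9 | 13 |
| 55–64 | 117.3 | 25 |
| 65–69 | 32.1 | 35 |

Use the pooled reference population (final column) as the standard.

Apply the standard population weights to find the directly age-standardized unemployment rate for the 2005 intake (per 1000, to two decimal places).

Standard weights: 0.27, 0.13, 0.25, 0.35.
Standardized rate: 0.2700×177.5 + 0.1300×205.9 + 0.2500×117.3 + 0.3500×32.1 = 115.2520 per 1000.

115.25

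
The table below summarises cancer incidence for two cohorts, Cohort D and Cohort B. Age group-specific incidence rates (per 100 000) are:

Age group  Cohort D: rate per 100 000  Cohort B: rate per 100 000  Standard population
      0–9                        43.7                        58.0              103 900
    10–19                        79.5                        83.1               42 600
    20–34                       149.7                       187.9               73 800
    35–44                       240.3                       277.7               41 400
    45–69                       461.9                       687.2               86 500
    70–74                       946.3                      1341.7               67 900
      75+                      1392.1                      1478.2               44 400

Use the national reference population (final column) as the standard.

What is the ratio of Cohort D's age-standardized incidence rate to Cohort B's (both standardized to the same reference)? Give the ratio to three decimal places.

0.776

Standard total = 460 500; weights = 0.2256, 0.0925, 0.1603, 0.0899, 0.1878, 0.1474, 0.0964.
Cohort D: 0.2256×43.7 + 0.0925×79.5 + 0.1603×149.7 + 0.0899×240.3 + 0.1878×461.9 + 0.1474×946.3 + 0.0964×1392.1 = 423.3241 per 100 000.
Cohort B: 0.2256×58.0 + 0.0925×83.1 + 0.1603×187.9 + 0.0899×277.7 + 0.1878×687.2 + 0.1474×1341.7 + 0.0964×1478.2 = 545.2907 per 100 000.
Ratio = 423.3241 ÷ 545.2907 = 0.77633.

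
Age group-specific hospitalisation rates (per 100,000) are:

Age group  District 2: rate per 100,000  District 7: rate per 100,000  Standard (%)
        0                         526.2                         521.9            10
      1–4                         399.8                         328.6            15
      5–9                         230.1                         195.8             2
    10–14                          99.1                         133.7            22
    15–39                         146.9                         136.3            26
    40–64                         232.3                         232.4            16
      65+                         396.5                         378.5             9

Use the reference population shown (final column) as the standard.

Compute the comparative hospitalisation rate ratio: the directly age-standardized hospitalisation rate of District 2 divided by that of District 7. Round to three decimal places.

1.035

Standard weights: 0.10, 0.15, 0.02, 0.22, 0.26, 0.16, 0.09.
District 2: 0.1000×526.2 + 0.1500×399.8 + 0.0200×230.1 + 0.2200×99.1 + 0.2600×146.9 + 0.1600×232.3 + 0.0900×396.5 = 250.0410 per 100,000.
District 7: 0.1000×521.9 + 0.1500×328.6 + 0.0200×195.8 + 0.2200×133.7 + 0.2600×136.3 + 0.1600×232.4 + 0.0900×378.5 = 241.4970 per 100,000.
Ratio = 250.0410 ÷ 241.4970 = 1.03538.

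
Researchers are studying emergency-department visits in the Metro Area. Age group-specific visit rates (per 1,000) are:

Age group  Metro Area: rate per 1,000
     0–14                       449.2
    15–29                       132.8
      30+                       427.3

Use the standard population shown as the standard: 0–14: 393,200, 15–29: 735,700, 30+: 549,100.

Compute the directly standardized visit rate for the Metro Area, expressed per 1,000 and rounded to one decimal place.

303.3

Standard total = 1,678,000; weights = 0.2343, 0.4384, 0.3272.
Standardized rate: 0.2343×449.2 + 0.4384×132.8 + 0.3272×427.3 = 303.3116 per 1,000.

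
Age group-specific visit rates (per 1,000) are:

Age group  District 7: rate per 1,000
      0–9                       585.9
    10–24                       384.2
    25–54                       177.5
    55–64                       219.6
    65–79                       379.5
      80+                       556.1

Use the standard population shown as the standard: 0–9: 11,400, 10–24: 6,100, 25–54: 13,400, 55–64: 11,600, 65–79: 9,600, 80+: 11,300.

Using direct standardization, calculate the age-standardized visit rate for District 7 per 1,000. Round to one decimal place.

376.6

Standard total = 63,400; weights = 0.1798, 0.0962, 0.2114, 0.1830, 0.1514, 0.1782.
Standardized rate: 0.1798×585.9 + 0.0962×384.2 + 0.2114×177.5 + 0.1830×219.6 + 0.1514×379.5 + 0.1782×556.1 = 376.5910 per 1,000.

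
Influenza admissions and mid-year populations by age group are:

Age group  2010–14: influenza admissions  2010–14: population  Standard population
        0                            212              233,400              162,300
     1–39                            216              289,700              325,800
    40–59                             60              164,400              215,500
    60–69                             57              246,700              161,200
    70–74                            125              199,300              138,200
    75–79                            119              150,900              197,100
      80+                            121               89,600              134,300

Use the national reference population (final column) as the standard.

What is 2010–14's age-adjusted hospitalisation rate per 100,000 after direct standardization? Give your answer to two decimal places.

69.67

Age-specific rates per 100,000 for 2010–14: 90.83, 74.56, 36.50, 23.10, 62.72, 78.86, 135.04.
Standard total = 1,334,400; weights = 0.1216, 0.2442, 0.1615, 0.1208, 0.1036, 0.1477, 0.1006.
Standardized rate: 0.1216×90.83 + 0.2442×74.56 + 0.1615×36.50 + 0.1208×23.10 + 0.1036×62.72 + 0.1477×78.86 + 0.1006×135.04 = 69.6723 per 100,000.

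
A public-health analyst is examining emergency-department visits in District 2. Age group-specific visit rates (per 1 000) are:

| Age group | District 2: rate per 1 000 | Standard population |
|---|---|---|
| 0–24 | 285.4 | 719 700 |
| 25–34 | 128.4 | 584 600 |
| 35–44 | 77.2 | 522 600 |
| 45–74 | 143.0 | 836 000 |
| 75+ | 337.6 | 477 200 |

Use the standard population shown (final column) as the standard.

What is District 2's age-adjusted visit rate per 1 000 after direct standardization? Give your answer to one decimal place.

191.5

Standard total = 3 140 100; weights = 0.2292, 0.1862, 0.1664, 0.2662, 0.1520.
Standardized rate: 0.2292×285.4 + 0.1862×128.4 + 0.1664×77.2 + 0.2662×143.0 + 0.1520×337.6 = 191.5418 per 1 000.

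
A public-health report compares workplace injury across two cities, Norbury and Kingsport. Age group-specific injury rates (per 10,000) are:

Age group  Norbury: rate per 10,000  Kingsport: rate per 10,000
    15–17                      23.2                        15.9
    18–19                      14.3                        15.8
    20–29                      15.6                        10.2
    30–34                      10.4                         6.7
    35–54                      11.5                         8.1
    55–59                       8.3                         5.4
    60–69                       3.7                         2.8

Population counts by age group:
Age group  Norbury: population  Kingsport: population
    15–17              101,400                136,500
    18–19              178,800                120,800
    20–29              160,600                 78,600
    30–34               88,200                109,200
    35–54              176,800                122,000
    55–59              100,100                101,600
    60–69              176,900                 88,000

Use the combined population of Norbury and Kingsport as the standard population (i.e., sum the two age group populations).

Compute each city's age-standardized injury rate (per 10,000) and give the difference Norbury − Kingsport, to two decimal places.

Combined standard total = 1,739,500; weights = 0.1368, 0.1722, 0.1375, 0.1135, 0.1718, 0.1160, 0.1523.
Norbury: 0.1368×23.2 + 0.1722×14.3 + 0.1375×15.6 + 0.1135×10.4 + 0.1718×11.5 + 0.1160×8.3 + 0.1523×3.7 = 12.4625 per 10,000.
Kingsport: 0.1368×15.9 + 0.1722×15.8 + 0.1375×10.2 + 0.1135×6.7 + 0.1718×8.1 + 0.1160×5.4 + 0.1523×2.8 = 9.5027 per 10,000.
Difference = 12.4625 − 9.5027 = 2.9598.

2.96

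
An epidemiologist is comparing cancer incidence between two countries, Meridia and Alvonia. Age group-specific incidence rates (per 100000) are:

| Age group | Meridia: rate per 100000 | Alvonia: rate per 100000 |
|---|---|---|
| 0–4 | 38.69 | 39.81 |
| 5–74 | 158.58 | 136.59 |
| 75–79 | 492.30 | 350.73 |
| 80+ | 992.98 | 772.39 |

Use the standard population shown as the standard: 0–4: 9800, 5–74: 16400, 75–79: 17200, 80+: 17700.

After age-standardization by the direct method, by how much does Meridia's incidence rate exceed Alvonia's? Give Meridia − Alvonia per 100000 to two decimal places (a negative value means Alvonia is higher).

Standard total = 61100; weights = 0.1604, 0.2684, 0.2815, 0.2897.
Meridia: 0.1604×38.69 + 0.2684×158.58 + 0.2815×492.30 + 0.2897×992.98 = 475.0111 per 100000.
Alvonia: 0.1604×39.81 + 0.2684×136.59 + 0.2815×350.73 + 0.2897×772.39 = 365.5331 per 100000.
Difference = 475.0111 − 365.5331 = 109.4780.

109.48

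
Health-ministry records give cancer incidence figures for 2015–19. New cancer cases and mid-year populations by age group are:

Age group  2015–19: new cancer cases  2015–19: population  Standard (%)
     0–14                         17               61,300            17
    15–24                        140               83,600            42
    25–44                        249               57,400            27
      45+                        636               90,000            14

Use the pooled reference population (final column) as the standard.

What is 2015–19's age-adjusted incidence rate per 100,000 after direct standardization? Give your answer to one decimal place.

291.1

Age-specific rates per 100,000 for 2015–19: 27.73, 167.46, 433.80, 706.67.
Standard weights: 0.17, 0.42, 0.27, 0.14.
Standardized rate: 0.1700×27.73 + 0.4200×167.46 + 0.2700×433.80 + 0.1400×706.67 = 291.1082 per 100,000.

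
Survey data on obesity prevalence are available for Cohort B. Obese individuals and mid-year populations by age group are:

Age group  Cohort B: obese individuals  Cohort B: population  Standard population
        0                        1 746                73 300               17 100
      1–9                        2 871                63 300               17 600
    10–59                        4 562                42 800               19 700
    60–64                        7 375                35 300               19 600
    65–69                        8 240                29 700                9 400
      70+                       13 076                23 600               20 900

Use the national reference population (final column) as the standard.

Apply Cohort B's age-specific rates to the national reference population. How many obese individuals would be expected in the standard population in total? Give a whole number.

21588

Age-specific rates per 1 000 for Cohort B: 23.820, 45.355, 106.589, 208.924, 277.441, 554.068.
Expected obese individuals = Σ (standard pop × age-specific rate ÷ 1 000)
= 17 100×23.820/1 000 + 17 600×45.355/1 000 + 19 700×106.589/1 000 + 19 600×208.924/1 000 + 9 400×277.441/1 000 + 20 900×554.068/1 000
= 407.32 + 798.26 + 2099.80 + 4094.90 + 2607.95 + 11580.02 = 21588.24.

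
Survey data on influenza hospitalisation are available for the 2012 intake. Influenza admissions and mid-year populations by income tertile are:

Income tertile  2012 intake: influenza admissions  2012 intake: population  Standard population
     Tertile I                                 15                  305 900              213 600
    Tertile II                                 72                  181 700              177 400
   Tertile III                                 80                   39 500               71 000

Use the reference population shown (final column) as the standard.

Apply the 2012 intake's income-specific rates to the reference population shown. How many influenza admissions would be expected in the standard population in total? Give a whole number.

225

Income-specific rates per 100 000 for the 2012 intake: 4.90, 39.63, 202.53.
Expected influenza admissions = Σ (standard pop × income-specific rate ÷ 100 000)
= 213 600×4.90/100 000 + 177 400×39.63/100 000 + 71 000×202.53/100 000
= 10.47 + 70.30 + 143.80 = 224.57.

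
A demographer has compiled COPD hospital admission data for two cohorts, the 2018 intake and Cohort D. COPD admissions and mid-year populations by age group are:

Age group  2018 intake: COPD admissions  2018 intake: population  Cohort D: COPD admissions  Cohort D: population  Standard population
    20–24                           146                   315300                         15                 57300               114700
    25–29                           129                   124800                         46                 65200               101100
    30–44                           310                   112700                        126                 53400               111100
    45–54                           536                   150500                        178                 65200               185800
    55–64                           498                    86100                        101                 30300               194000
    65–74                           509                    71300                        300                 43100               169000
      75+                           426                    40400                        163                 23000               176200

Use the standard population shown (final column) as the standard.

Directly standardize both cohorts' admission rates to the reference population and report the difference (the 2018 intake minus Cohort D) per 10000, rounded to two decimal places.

Age-specific rates per 10000 for the 2018 intake: 4.63, 10.34, 27.51, 35.61, 57.84, 71.39, 105.45.
For Cohort D: 2.62, 7.06, 23.60, 27.30, 33.33, 69.61, 70.87.
Standard total = 1051900; weights = 0.1090, 0.0961, 0.1056, 0.1766, 0.1844, 0.1607, 0.1675.
The 2018 intake: 0.1090×4.63 + 0.0961×10.34 + 0.1056×27.51 + 0.1766×35.61 + 0.1844×57.84 + 0.1607×71.39 + 0.1675×105.45 = 50.4938 per 10000.
Cohort D: 0.1090×2.62 + 0.0961×7.06 + 0.1056×23.60 + 0.1766×27.30 + 0.1844×33.33 + 0.1607×69.61 + 0.1675×70.87 = 37.4795 per 10000.
Difference = 50.4938 − 37.4795 = 13.0143.

13.01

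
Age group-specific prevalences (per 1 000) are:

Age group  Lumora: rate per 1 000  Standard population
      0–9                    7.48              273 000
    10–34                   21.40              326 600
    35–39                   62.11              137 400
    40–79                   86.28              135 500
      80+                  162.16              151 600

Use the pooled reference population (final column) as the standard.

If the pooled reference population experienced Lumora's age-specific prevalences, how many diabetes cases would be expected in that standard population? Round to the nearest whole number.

53840

Expected diabetes cases = Σ (standard pop × age-specific rate ÷ 1 000)
= 273 000×7.48/1 000 + 326 600×21.40/1 000 + 137 400×62.11/1 000 + 135 500×86.28/1 000 + 151 600×162.16/1 000
= 2042.04 + 6989.24 + 8533.91 + 11690.94 + 24583.46 = 53839.59.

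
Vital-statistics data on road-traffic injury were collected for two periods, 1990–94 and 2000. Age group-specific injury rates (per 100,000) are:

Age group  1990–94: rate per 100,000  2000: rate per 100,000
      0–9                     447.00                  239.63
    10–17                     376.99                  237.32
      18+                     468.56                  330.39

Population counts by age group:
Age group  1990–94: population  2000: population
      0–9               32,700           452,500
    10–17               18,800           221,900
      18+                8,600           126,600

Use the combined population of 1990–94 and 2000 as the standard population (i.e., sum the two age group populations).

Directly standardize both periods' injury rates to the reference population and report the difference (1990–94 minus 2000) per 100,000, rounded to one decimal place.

177.6

Combined standard total = 861,100; weights = 0.5635, 0.2795, 0.1570.
1990–94: 0.5635×447.00 + 0.2795×376.99 + 0.1570×468.56 = 430.8155 per 100,000.
2000: 0.5635×239.63 + 0.2795×237.32 + 0.1570×330.39 = 253.2344 per 100,000.
Difference = 430.8155 − 253.2344 = 177.5811.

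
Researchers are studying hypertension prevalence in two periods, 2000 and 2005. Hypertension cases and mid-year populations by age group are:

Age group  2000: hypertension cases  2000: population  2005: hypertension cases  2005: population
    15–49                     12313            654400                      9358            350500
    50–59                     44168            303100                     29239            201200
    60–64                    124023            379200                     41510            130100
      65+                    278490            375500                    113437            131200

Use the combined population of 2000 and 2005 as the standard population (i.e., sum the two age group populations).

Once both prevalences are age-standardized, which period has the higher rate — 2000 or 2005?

2005

Age-specific rates per 1000 for 2000: 18.816, 145.721, 327.065, 741.651.
For 2005: 26.699, 145.323, 319.062, 864.611.
Combined standard total = 2525200; weights = 0.3979, 0.1997, 0.2017, 0.2007.
2000: 0.3979×18.816 + 0.1997×145.721 + 0.2017×327.065 + 0.2007×741.651 = 251.3717 per 1000.
2005: 0.3979×26.699 + 0.1997×145.323 + 0.2017×319.062 + 0.2007×864.611 = 277.4882 per 1000.
The crude rates (268.07 vs 238.06) would put 2000 higher, but that reflects its age composition; once standardized to a common age structure, 2005 has the higher underlying rate.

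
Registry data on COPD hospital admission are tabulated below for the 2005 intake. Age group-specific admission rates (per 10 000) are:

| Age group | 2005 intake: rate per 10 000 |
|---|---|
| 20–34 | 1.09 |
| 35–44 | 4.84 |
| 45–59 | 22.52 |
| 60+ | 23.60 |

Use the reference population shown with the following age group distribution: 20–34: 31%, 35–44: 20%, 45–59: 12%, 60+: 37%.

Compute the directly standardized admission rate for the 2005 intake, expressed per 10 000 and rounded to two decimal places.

12.74

Standard weights: 0.31, 0.20, 0.12, 0.37.
Standardized rate: 0.3100×1.09 + 0.2000×4.84 + 0.1200×22.52 + 0.3700×23.60 = 12.7403 per 10 000.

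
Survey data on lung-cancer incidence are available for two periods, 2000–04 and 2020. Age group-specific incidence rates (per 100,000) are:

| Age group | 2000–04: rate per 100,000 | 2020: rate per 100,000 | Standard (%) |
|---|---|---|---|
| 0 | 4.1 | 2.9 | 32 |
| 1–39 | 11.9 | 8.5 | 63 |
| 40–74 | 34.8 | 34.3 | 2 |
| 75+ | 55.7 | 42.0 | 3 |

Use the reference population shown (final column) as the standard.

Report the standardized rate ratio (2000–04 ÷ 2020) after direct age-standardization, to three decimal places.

Standard weights: 0.32, 0.63, 0.02, 0.03.
2000–04: 0.3200×4.1 + 0.6300×11.9 + 0.0200×34.8 + 0.0300×55.7 = 11.1760 per 100,000.
2020: 0.3200×2.9 + 0.6300×8.5 + 0.0200×34.3 + 0.0300×42.0 = 8.2290 per 100,000.
Ratio = 11.1760 ÷ 8.2290 = 1.35812.

1.358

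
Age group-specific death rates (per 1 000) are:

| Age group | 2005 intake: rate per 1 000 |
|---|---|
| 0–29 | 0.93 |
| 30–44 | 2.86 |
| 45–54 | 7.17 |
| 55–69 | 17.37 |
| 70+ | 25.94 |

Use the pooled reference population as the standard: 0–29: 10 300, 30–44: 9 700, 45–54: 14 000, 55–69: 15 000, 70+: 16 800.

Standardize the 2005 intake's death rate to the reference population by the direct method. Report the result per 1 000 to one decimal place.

Standard total = 65 800; weights = 0.1565, 0.1474, 0.2128, 0.2280, 0.2553.
Standardized rate: 0.1565×0.93 + 0.1474×2.86 + 0.2128×7.17 + 0.2280×17.37 + 0.2553×25.94 = 12.6754 per 1 000.

12.7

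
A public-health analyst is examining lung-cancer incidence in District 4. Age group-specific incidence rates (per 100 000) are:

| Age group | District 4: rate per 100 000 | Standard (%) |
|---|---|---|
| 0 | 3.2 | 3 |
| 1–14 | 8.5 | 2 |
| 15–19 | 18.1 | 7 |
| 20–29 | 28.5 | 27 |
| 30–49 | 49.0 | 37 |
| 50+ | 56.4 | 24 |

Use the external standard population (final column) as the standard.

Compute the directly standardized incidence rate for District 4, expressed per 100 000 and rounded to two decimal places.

40.89

Standard weights: 0.03, 0.02, 0.07, 0.27, 0.37, 0.24.
Standardized rate: 0.0300×3.2 + 0.0200×8.5 + 0.0700×18.1 + 0.2700×28.5 + 0.3700×49.0 + 0.2400×56.4 = 40.8940 per 100 000.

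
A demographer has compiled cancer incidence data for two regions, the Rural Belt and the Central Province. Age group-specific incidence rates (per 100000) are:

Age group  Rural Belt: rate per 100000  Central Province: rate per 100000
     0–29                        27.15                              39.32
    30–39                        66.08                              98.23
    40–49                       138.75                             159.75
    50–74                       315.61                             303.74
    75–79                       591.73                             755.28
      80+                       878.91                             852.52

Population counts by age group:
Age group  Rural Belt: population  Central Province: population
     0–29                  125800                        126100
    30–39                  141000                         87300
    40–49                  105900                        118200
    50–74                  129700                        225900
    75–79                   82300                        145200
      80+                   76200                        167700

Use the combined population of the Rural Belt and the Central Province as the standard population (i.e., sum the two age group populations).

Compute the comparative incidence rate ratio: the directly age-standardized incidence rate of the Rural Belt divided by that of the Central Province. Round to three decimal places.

Combined standard total = 1531300; weights = 0.1645, 0.1491, 0.1463, 0.2322, 0.1486, 0.1593.
The Rural Belt: 0.1645×27.15 + 0.1491×66.08 + 0.1463×138.75 + 0.2322×315.61 + 0.1486×591.73 + 0.1593×878.91 = 335.8158 per 100000.
The Central Province: 0.1645×39.32 + 0.1491×98.23 + 0.1463×159.75 + 0.2322×303.74 + 0.1486×755.28 + 0.1593×852.52 = 363.0225 per 100000.
Ratio = 335.8158 ÷ 363.0225 = 0.92505.

0.925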